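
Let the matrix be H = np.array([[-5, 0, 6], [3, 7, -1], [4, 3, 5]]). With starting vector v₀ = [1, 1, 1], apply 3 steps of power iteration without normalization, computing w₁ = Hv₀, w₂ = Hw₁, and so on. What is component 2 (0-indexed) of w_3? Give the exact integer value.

w1 = Hv₀ = ((-5)·1 + 0·1 + 6·1; 3·1 + 7·1 + (-1)·1; 4·1 + 3·1 + 5·1) = (1, 9, 12)
w2 = Hw1 = ((-5)·1 + 0·9 + 6·12; 3·1 + 7·9 + (-1)·12; 4·1 + 3·9 + 5·12) = (67, 54, 91)
w3 = Hw2 = (211, 488, 885)
The requested component of w3 is 885.

885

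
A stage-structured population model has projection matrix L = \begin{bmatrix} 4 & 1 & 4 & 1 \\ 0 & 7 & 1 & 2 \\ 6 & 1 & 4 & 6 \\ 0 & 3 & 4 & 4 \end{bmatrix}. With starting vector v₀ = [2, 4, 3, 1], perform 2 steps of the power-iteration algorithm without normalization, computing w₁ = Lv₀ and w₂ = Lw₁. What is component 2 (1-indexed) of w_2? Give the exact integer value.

321

w1 = Lv₀ = (4·2 + 1·4 + 4·3 + 1·1; 0·2 + 7·4 + 1·3 + 2·1; 6·2 + 1·4 + 4·3 + 6·1; 0·2 + 3·4 + 4·3 + 4·1) = (25, 33, 34, 28)
w2 = Lw1 = (4·25 + 1·33 + 4·34 + 1·28; 0·25 + 7·33 + 1·34 + 2·28; 6·25 + 1·33 + 4·34 + 6·28; 0·25 + 3·33 + 4·34 + 4·28) = (297, 321, 487, 347)
The requested component of w2 is 321.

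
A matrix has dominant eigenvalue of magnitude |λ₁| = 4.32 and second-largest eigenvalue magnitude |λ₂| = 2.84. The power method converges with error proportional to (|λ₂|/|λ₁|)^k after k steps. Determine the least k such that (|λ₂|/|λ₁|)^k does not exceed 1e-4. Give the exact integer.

|λ₂/λ₁| = 2.84/4.32 = 0.65741
Need k ≥ ln(1e-4) / ln(0.65741) = -9.2103 / -0.4195 ≈ 21.958
Smallest integer k satisfying the bound: 22

22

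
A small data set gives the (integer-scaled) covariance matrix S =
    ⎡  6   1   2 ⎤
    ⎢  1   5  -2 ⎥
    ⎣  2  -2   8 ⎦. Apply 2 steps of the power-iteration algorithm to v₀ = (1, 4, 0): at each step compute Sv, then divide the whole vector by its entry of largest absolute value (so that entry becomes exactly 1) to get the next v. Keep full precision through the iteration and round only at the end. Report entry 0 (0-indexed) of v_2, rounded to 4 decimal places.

0.5433

Sv0 = (10.00000, 21.00000, -6.00000); divide by 21.00000 → v1 = (0.47619, 1.00000, -0.28571)
Sv1 = (3.28571, 6.04762, -3.33333); divide by 6.04762 → v2 = (0.54331, 1.00000, -0.55118)
Requested entry of v2: 69/127 = 0.5433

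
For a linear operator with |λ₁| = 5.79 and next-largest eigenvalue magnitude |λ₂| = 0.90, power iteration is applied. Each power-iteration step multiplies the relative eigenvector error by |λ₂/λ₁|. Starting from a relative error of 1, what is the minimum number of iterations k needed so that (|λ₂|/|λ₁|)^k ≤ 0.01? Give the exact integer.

3

|λ₂/λ₁| = 0.90/5.79 = 0.15544
Need k ≥ ln(0.01) / ln(0.15544) = -4.6052 / -1.8615 ≈ 2.474
Smallest integer k satisfying the bound: 3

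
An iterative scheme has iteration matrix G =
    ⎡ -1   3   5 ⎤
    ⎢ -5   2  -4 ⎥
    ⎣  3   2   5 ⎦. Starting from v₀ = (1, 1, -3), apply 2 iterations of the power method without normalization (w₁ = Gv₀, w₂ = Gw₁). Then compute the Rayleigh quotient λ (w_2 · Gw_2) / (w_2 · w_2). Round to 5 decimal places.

w1 = Gv₀ = ((-1)·1 + 3·1 + 5·(-3); (-5)·1 + 2·1 + (-4)·(-3); 3·1 + 2·1 + 5·(-3)) = (-13, 9, -10)
w2 = Gw1 = ((-1)·(-13) + 3·9 + 5·(-10); (-5)·(-13) + 2·9 + (-4)·(-10); 3·(-13) + 2·9 + 5·(-10)) = (-10, 123, -71)
Gw2 = (24, 580, -139)
w2·Gw2 = (-10)·24 + 123·580 + (-71)·(-139) = 80969; w2·w2 = (-10)·(-10) + 123·123 + (-71)·(-71) = 20270
λ ≈ 80969/20270 = 3.99452

λ ≈ 3.99452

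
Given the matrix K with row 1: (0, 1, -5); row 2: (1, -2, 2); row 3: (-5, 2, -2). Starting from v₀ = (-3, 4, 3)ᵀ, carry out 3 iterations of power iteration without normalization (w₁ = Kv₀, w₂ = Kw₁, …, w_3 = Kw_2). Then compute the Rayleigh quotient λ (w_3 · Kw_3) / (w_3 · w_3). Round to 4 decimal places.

-2.5686

w1 = Kv₀ = (0·(-3) + 1·4 + (-5)·3; 1·(-3) + (-2)·4 + 2·3; (-5)·(-3) + 2·4 + (-2)·3) = (-11, -5, 17)
w2 = Kw1 = (0·(-11) + 1·(-5) + (-5)·17; 1·(-11) + (-2)·(-5) + 2·17; (-5)·(-11) + 2·(-5) + (-2)·17) = (-90, 33, 11)
w3 = Kw2 = (-22, -134, 494)
Kw3 = (-2604, 1234, -1146)
w3·Kw3 = (-22)·(-2604) + (-134)·1234 + 494·(-1146) = -674192; w3·w3 = (-22)·(-22) + (-134)·(-134) + 494·494 = 262476
λ ≈ -674192/262476 = -2.5686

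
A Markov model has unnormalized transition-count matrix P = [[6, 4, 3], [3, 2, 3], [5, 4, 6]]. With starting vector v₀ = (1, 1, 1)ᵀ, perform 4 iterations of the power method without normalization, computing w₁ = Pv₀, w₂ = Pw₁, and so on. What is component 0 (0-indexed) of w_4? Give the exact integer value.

w1 = Pv₀ = (13, 8, 15)
w2 = Pw1 = (155, 100, 187)
w3 = Pw2 = (1891, 1226, 2297)
w4 = Pw3 = (23141, 15016, 28141)
The requested component of w4 is 23141.

23141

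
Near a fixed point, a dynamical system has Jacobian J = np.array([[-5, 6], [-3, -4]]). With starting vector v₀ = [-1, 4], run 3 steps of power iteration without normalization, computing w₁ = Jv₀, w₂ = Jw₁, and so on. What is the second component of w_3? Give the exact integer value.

809

w1 = Jv₀ = ((-5)·(-1) + 6·4; (-3)·(-1) + (-4)·4) = (29, -13)
w2 = Jw1 = ((-5)·29 + 6·(-13); (-3)·29 + (-4)·(-13)) = (-223, -35)
w3 = Jw2 = (905, 809)
The requested component of w3 is 809.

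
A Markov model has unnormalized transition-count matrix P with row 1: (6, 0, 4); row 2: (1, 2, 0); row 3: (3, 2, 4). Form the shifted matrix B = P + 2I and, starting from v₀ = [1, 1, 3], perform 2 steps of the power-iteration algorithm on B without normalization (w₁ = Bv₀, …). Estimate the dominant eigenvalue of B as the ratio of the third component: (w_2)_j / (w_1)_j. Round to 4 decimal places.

B = P + 2I has rows (8, 0, 4); (1, 4, 0); (3, 2, 6)
w1 = Bv₀ = (8·1 + 0·1 + 4·3; 1·1 + 4·1 + 0·3; 3·1 + 2·1 + 6·3) = (20, 5, 23)
w2 = Bw1 = (8·20 + 0·5 + 4·23; 1·20 + 4·5 + 0·23; 3·20 + 2·5 + 6·23) = (252, 40, 208)
Ratio: 208/23 = 9.0435

9.0435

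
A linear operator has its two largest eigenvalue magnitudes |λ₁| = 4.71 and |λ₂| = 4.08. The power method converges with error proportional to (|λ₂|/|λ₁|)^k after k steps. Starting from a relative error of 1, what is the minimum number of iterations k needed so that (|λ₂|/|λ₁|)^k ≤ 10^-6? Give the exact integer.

|λ₂/λ₁| = 4.08/4.71 = 0.86624
Need k ≥ ln(10^-6) / ln(0.86624) = -13.8155 / -0.1436 ≈ 96.214
Smallest integer k satisfying the bound: 97

97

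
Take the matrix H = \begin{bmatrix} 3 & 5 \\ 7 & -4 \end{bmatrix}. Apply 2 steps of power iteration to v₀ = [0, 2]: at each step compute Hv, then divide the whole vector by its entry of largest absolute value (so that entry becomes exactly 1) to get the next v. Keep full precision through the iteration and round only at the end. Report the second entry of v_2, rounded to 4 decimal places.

1.0000

Hv0 = (10.00000, -8.00000); divide by 10.00000 → v1 = (1.00000, -0.80000)
Hv1 = (-1.00000, 10.20000); divide by 10.20000 → v2 = (-0.09804, 1.00000)
Requested entry of v2: 102/102 = 1.0000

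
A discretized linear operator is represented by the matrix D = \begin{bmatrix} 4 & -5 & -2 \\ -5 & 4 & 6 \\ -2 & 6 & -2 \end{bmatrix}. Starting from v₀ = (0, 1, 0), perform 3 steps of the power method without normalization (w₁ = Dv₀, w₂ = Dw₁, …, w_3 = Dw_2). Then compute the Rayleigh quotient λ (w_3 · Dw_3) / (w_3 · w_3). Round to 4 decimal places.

w1 = Dv₀ = (-5, 4, 6)
w2 = Dw1 = (-52, 77, 22)
w3 = Dw2 = (-637, 700, 522)
Dw3 = (-7092, 9117, 4430)
w3·Dw3 = (-637)·(-7092) + 700·9117 + 522·4430 = 13211964; w3·w3 = (-637)·(-637) + 700·700 + 522·522 = 1168253
λ ≈ 13211964/1168253 = 11.3092

λ ≈ 11.3092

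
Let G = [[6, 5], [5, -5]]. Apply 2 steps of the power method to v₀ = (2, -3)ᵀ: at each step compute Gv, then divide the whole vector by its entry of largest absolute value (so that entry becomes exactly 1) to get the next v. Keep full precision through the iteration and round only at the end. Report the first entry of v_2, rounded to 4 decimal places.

Gv0 = (-3.00000, 25.00000); divide by 25.00000 → v1 = (-0.12000, 1.00000)
Gv1 = (4.28000, -5.60000); divide by -5.60000 → v2 = (-0.76429, 1.00000)
Requested entry of v2: 107/-140 = -0.7643

-0.7643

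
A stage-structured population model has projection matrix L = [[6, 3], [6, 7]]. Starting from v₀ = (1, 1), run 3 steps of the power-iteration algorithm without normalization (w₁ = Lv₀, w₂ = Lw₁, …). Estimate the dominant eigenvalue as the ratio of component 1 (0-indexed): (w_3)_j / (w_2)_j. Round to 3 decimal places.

10.848

w1 = Lv₀ = (6·1 + 3·1; 6·1 + 7·1) = (9, 13)
w2 = Lw1 = (6·9 + 3·13; 6·9 + 7·13) = (93, 145)
w3 = Lw2 = (993, 1573)
Ratio at component: 1573 / 145 = 10.848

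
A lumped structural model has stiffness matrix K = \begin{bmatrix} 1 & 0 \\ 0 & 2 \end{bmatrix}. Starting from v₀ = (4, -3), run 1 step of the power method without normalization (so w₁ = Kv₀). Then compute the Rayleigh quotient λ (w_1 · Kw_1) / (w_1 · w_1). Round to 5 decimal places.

1.69231

w1 = Kv₀ = (1·4 + 0·(-3); 0·4 + 2·(-3)) = (4, -6)
Kw1 = (4, -12)
w1·Kw1 = 4·4 + (-6)·(-12) = 88; w1·w1 = 4·4 + (-6)·(-6) = 52
λ ≈ 88/52 = 1.69231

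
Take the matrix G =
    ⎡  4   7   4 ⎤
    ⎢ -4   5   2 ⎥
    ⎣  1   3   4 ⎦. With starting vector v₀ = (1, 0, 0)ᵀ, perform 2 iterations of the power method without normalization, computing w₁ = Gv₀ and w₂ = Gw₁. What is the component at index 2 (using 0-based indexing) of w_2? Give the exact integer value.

w1 = Gv₀ = (4, -4, 1)
w2 = Gw1 = (-8, -34, -4)
The requested component of w2 is -4.

-4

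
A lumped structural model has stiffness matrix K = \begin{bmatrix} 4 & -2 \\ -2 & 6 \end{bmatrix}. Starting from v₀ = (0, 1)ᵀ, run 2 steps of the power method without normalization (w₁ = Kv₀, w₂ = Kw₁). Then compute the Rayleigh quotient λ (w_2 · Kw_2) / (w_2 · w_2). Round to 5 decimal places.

λ ≈ 7.20000

w1 = Kv₀ = (4·0 + (-2)·1; (-2)·0 + 6·1) = (-2, 6)
w2 = Kw1 = (4·(-2) + (-2)·6; (-2)·(-2) + 6·6) = (-20, 40)
Kw2 = (-160, 280)
w2·Kw2 = (-20)·(-160) + 40·280 = 14400; w2·w2 = (-20)·(-20) + 40·40 = 2000
λ ≈ 14400/2000 = 7.20000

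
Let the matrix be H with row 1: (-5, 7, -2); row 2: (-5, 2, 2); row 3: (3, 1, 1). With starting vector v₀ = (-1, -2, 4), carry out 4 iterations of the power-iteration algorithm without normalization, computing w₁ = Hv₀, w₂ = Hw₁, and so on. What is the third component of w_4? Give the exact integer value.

3

w1 = Hv₀ = (-17, 9, -1)
w2 = Hw1 = (150, 101, -43)
w3 = Hw2 = (43, -634, 508)
w4 = Hw3 = (-5669, -467, 3)
The requested component of w4 is 3.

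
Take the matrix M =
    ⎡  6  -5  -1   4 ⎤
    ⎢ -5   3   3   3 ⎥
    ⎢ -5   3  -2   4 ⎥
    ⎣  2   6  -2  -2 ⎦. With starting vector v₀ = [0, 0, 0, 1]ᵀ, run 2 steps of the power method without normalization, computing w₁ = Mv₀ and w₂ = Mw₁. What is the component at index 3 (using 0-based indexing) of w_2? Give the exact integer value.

w1 = Mv₀ = (4, 3, 4, -2)
w2 = Mw1 = (-3, -5, -27, 22)
The requested component of w2 is 22.

22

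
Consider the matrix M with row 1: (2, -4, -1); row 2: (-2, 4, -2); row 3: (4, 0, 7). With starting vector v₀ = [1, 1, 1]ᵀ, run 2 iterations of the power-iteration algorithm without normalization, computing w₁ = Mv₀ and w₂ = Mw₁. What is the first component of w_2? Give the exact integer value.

-17

w1 = Mv₀ = (2·1 + (-4)·1 + (-1)·1; (-2)·1 + 4·1 + (-2)·1; 4·1 + 0·1 + 7·1) = (-3, 0, 11)
w2 = Mw1 = (2·(-3) + (-4)·0 + (-1)·11; (-2)·(-3) + 4·0 + (-2)·11; 4·(-3) + 0·0 + 7·11) = (-17, -16, 65)
The requested component of w2 is -17.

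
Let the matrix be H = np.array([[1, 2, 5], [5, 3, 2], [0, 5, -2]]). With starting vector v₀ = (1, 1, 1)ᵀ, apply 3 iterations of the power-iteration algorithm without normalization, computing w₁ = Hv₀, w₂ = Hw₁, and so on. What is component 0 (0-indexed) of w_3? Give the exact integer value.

w1 = Hv₀ = (1·1 + 2·1 + 5·1; 5·1 + 3·1 + 2·1; 0·1 + 5·1 + (-2)·1) = (8, 10, 3)
w2 = Hw1 = (1·8 + 2·10 + 5·3; 5·8 + 3·10 + 2·3; 0·8 + 5·10 + (-2)·3) = (43, 76, 44)
w3 = Hw2 = (415, 531, 292)
The requested component of w3 is 415.

415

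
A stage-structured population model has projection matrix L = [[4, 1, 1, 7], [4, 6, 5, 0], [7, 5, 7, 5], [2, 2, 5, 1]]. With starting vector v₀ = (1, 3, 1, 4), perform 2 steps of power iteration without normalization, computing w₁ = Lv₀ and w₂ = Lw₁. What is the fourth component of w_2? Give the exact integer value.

w1 = Lv₀ = (36, 27, 49, 17)
w2 = Lw1 = (339, 551, 815, 388)
The requested component of w2 is 388.

388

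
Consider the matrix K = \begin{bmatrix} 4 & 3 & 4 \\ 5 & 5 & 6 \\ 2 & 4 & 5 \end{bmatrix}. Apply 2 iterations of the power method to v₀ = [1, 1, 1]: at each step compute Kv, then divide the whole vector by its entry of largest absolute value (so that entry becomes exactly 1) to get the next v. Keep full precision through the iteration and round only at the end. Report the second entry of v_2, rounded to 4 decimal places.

1.0000

Kv0 = (11.00000, 16.00000, 11.00000); divide by 16.00000 → v1 = (0.68750, 1.00000, 0.68750)
Kv1 = (8.50000, 12.56250, 8.81250); divide by 12.56250 → v2 = (0.67662, 1.00000, 0.70149)
Requested entry of v2: 201/201 = 1.0000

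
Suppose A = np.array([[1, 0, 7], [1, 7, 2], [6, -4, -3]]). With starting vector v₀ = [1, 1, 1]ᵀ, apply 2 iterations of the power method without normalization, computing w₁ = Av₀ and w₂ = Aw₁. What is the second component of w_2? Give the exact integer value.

76

w1 = Av₀ = (1·1 + 0·1 + 7·1; 1·1 + 7·1 + 2·1; 6·1 + (-4)·1 + (-3)·1) = (8, 10, -1)
w2 = Aw1 = (1·8 + 0·10 + 7·(-1); 1·8 + 7·10 + 2·(-1); 6·8 + (-4)·10 + (-3)·(-1)) = (1, 76, 11)
The requested component of w2 is 76.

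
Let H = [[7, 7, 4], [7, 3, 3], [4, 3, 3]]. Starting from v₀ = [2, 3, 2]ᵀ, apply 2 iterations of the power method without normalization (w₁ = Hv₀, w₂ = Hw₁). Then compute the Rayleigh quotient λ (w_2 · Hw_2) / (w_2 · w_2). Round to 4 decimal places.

w1 = Hv₀ = (7·2 + 7·3 + 4·2; 7·2 + 3·3 + 3·2; 4·2 + 3·3 + 3·2) = (43, 29, 23)
w2 = Hw1 = (7·43 + 7·29 + 4·23; 7·43 + 3·29 + 3·23; 4·43 + 3·29 + 3·23) = (596, 457, 328)
Hw2 = (8683, 6527, 4739)
w2·Hw2 = 596·8683 + 457·6527 + 328·4739 = 9712299; w2·w2 = 596·596 + 457·457 + 328·328 = 671649
λ ≈ 9712299/671649 = 14.4604

λ ≈ 14.4604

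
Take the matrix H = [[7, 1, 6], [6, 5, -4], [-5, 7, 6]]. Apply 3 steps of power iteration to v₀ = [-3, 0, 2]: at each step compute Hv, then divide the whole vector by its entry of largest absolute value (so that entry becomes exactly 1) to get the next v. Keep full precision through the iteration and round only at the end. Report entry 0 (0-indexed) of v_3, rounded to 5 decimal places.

-0.16335

Hv0 = (-9.000000, -26.000000, 27.000000); divide by 27.000000 → v1 = (-0.333333, -0.962963, 1.000000)
Hv1 = (2.703704, -10.814815, 0.925926); divide by -10.814815 → v2 = (-0.250000, 1.000000, -0.085616)
Hv2 = (-1.263699, 3.842466, 7.736301); divide by 7.736301 → v3 = (-0.163347, 0.496680, 1.000000)
Requested entry of v3: 369/-2259 = -0.16335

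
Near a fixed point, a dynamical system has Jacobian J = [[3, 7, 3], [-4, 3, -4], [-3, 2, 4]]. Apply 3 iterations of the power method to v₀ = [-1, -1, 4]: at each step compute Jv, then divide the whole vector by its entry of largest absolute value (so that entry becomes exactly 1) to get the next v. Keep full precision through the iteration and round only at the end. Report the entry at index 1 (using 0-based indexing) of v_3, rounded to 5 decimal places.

0.33408

Jv0 = (2.000000, -15.000000, 17.000000); divide by 17.000000 → v1 = (0.117647, -0.882353, 1.000000)
Jv1 = (-2.823529, -7.117647, 1.882353); divide by -7.117647 → v2 = (0.396694, 1.000000, -0.264463)
Jv2 = (7.396694, 2.471074, -0.247934); divide by 7.396694 → v3 = (1.000000, 0.334078, -0.033520)
Requested entry of v3: -299/-895 = 0.33408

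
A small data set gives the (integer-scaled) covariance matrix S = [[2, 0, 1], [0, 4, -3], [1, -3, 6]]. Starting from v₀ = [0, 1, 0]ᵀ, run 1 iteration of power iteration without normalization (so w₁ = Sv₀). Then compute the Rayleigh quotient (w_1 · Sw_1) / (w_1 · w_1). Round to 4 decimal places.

w1 = Sv₀ = (2·0 + 0·1 + 1·0; 0·0 + 4·1 + (-3)·0; 1·0 + (-3)·1 + 6·0) = (0, 4, -3)
Sw1 = (-3, 25, -30)
w1·Sw1 = 0·(-3) + 4·25 + (-3)·(-30) = 190; w1·w1 = 0·0 + 4·4 + (-3)·(-3) = 25
λ ≈ 190/25 = 7.6000

7.6000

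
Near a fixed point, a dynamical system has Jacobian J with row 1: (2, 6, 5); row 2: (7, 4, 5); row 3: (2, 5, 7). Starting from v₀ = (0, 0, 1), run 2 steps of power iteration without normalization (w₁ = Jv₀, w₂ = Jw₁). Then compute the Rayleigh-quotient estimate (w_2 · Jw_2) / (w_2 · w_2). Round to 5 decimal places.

w1 = Jv₀ = (2·0 + 6·0 + 5·1; 7·0 + 4·0 + 5·1; 2·0 + 5·0 + 7·1) = (5, 5, 7)
w2 = Jw1 = (2·5 + 6·5 + 5·7; 7·5 + 4·5 + 5·7; 2·5 + 5·5 + 7·7) = (75, 90, 84)
Jw2 = (1110, 1305, 1188)
w2·Jw2 = 75·1110 + 90·1305 + 84·1188 = 300492; w2·w2 = 75·75 + 90·90 + 84·84 = 20781
λ ≈ 300492/20781 = 14.45994

14.45994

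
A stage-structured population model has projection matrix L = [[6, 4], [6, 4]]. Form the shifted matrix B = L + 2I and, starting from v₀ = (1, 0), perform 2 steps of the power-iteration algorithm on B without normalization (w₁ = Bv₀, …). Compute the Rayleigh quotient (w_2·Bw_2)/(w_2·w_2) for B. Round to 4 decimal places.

12.0411

B = L + 2I has rows (8, 4); (6, 6)
w1 = Bv₀ = (8·1 + 4·0; 6·1 + 6·0) = (8, 6)
w2 = Bw1 = (8·8 + 4·6; 6·8 + 6·6) = (88, 84)
Bw2 = (1040, 1032)
w2·Bw2 = 178208; w2·w2 = 14800; μ ≈ 178208/14800 = 12.0411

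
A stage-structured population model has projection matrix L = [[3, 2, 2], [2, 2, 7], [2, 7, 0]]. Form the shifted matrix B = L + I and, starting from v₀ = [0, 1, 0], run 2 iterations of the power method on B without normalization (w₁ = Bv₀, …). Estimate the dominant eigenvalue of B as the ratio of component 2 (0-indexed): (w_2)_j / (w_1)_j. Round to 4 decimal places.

B = L + I has rows (4, 2, 2); (2, 3, 7); (2, 7, 1)
w1 = Bv₀ = (4·0 + 2·1 + 2·0; 2·0 + 3·1 + 7·0; 2·0 + 7·1 + 1·0) = (2, 3, 7)
w2 = Bw1 = (4·2 + 2·3 + 2·7; 2·2 + 3·3 + 7·7; 2·2 + 7·3 + 1·7) = (28, 62, 32)
Ratio: 32/7 = 4.5714

4.5714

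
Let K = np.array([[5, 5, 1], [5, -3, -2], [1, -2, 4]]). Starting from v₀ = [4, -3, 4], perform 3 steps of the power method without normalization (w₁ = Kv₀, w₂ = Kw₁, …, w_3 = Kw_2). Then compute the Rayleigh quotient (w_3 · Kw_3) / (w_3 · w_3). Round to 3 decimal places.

w1 = Kv₀ = (5·4 + 5·(-3) + 1·4; 5·4 + (-3)·(-3) + (-2)·4; 1·4 + (-2)·(-3) + 4·4) = (9, 21, 26)
w2 = Kw1 = (5·9 + 5·21 + 1·26; 5·9 + (-3)·21 + (-2)·26; 1·9 + (-2)·21 + 4·26) = (176, -70, 71)
w3 = Kw2 = (601, 948, 600)
Kw3 = (8345, -1039, 1105)
w3·Kw3 = 601·8345 + 948·(-1039) + 600·1105 = 4693373; w3·w3 = 601·601 + 948·948 + 600·600 = 1619905
λ ≈ 4693373/1619905 = 2.897

2.897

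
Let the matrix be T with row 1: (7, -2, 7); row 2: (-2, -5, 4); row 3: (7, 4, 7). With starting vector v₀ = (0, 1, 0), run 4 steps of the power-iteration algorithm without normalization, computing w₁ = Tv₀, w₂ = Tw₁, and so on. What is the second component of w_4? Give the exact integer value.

w1 = Tv₀ = (7·0 + (-2)·1 + 7·0; (-2)·0 + (-5)·1 + 4·0; 7·0 + 4·1 + 7·0) = (-2, -5, 4)
w2 = Tw1 = (7·(-2) + (-2)·(-5) + 7·4; (-2)·(-2) + (-5)·(-5) + 4·4; 7·(-2) + 4·(-5) + 7·4) = (24, 45, -6)
w3 = Tw2 = (36, -297, 306)
w4 = Tw3 = (2988, 2637, 1206)
The requested component of w4 is 2637.

2637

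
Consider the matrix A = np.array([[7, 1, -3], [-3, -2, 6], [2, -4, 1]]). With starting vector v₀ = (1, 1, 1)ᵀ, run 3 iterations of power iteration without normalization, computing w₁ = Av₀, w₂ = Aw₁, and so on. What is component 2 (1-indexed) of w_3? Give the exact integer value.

-41

w1 = Av₀ = (5, 1, -1)
w2 = Aw1 = (39, -23, 5)
w3 = Aw2 = (235, -41, 175)
The requested component of w3 is -41.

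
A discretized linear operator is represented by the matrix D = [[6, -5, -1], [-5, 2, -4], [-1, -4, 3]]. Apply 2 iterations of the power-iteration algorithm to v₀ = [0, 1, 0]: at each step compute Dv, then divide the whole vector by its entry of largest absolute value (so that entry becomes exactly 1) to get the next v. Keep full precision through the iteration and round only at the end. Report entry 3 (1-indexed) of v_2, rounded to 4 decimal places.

-0.3333

Dv0 = (-5.00000, 2.00000, -4.00000); divide by -5.00000 → v1 = (1.00000, -0.40000, 0.80000)
Dv1 = (7.20000, -9.00000, 3.00000); divide by -9.00000 → v2 = (-0.80000, 1.00000, -0.33333)
Requested entry of v2: -15/45 = -0.3333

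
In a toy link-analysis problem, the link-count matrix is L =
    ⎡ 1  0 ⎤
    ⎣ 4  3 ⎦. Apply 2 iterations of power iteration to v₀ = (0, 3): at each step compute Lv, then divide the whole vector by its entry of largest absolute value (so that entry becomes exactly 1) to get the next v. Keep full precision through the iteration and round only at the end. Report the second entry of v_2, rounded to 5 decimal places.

Lv0 = (0.000000, 9.000000); divide by 9.000000 → v1 = (0.000000, 1.000000)
Lv1 = (0.000000, 3.000000); divide by 3.000000 → v2 = (0.000000, 1.000000)
Requested entry of v2: 27/27 = 1.00000

1.00000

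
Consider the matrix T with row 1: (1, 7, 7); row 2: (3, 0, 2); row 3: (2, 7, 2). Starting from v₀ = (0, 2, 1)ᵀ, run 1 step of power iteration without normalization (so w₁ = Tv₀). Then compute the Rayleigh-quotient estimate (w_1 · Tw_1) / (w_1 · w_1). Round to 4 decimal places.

λ ≈ 6.6833

w1 = Tv₀ = (21, 2, 16)
Tw1 = (147, 95, 88)
w1·Tw1 = 21·147 + 2·95 + 16·88 = 4685; w1·w1 = 21·21 + 2·2 + 16·16 = 701
λ ≈ 4685/701 = 6.6833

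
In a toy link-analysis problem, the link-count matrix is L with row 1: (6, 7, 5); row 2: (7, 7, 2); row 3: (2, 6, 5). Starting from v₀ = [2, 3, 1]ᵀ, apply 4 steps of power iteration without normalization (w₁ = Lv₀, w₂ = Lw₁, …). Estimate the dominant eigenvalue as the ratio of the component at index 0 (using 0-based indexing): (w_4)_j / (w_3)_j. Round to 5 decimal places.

w1 = Lv₀ = (38, 37, 27)
w2 = Lw1 = (622, 579, 433)
w3 = Lw2 = (9950, 9273, 6883)
w4 = Lw3 = (159026, 148327, 109953)
Ratio at component: 159026 / 9950 = 15.98251

15.98251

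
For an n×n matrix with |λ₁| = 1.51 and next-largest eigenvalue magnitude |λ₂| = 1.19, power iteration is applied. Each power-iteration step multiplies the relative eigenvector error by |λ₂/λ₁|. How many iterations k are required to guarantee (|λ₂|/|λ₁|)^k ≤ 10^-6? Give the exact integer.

|λ₂/λ₁| = 1.19/1.51 = 0.78808
Need k ≥ ln(10^-6) / ln(0.78808) = -13.8155 / -0.2382 ≈ 58.010
Smallest integer k satisfying the bound: 59

59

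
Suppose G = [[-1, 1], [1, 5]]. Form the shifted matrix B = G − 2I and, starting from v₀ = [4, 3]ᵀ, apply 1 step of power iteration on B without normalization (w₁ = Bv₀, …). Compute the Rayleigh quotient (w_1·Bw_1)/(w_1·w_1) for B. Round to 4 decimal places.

B = G − 2I has rows (-3, 1); (1, 3)
w1 = Bv₀ = (-9, 13)
Bw1 = (40, 30)
w1·Bw1 = 30; w1·w1 = 250; μ ≈ 30/250 = 0.1200

μ ≈ 0.1200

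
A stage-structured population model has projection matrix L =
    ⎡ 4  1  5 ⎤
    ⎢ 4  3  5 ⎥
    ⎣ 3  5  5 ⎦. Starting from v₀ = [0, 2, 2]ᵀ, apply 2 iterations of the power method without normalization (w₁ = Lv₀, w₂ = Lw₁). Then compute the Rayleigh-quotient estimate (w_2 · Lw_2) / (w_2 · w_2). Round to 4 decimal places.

w1 = Lv₀ = (4·0 + 1·2 + 5·2; 4·0 + 3·2 + 5·2; 3·0 + 5·2 + 5·2) = (12, 16, 20)
w2 = Lw1 = (4·12 + 1·16 + 5·20; 4·12 + 3·16 + 5·20; 3·12 + 5·16 + 5·20) = (164, 196, 216)
Lw2 = (1932, 2324, 2552)
w2·Lw2 = 164·1932 + 196·2324 + 216·2552 = 1323584; w2·w2 = 164·164 + 196·196 + 216·216 = 111968
λ ≈ 1323584/111968 = 11.8211

λ ≈ 11.8211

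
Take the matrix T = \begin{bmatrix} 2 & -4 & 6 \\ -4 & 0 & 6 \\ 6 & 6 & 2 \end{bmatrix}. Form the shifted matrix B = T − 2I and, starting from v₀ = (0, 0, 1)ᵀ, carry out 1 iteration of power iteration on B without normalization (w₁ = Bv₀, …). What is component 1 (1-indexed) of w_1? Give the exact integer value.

B = T − 2I has rows (0, -4, 6); (-4, -2, 6); (6, 6, 0)
w1 = Bv₀ = (6, 6, 0)
Requested component of w1: 6

6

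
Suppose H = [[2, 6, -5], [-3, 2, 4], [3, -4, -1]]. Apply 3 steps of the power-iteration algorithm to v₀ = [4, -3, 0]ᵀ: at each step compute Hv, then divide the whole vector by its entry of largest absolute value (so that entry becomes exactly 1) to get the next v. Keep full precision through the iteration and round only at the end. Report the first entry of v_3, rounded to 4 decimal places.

0.0410

Hv0 = (-10.00000, -18.00000, 24.00000); divide by 24.00000 → v1 = (-0.41667, -0.75000, 1.00000)
Hv1 = (-10.33333, 3.75000, 0.75000); divide by -10.33333 → v2 = (1.00000, -0.36290, -0.07258)
Hv2 = (0.18548, -4.01613, 4.52419); divide by 4.52419 → v3 = (0.04100, -0.88770, 1.00000)
Requested entry of v3: -46/-1122 = 0.0410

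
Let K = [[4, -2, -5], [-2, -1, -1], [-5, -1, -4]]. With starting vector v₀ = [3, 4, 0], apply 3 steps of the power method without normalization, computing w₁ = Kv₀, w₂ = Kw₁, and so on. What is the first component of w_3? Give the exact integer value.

w1 = Kv₀ = (4, -10, -19)
w2 = Kw1 = (131, 21, 66)
w3 = Kw2 = (152, -349, -940)
The requested component of w3 is 152.

152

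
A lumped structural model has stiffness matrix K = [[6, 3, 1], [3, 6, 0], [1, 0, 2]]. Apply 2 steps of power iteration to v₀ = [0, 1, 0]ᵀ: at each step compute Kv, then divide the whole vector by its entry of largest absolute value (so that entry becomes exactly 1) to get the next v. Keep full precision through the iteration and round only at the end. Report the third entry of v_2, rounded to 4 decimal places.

Kv0 = (3.00000, 6.00000, 0.00000); divide by 6.00000 → v1 = (0.50000, 1.00000, 0.00000)
Kv1 = (6.00000, 7.50000, 0.50000); divide by 7.50000 → v2 = (0.80000, 1.00000, 0.06667)
Requested entry of v2: 3/45 = 0.0667

0.0667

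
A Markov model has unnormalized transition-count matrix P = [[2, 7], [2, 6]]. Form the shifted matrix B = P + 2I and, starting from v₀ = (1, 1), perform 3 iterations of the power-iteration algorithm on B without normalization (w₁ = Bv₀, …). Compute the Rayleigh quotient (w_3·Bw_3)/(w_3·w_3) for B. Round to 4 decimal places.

μ ≈ 10.2440

B = P + 2I has rows (4, 7); (2, 8)
w1 = Bv₀ = (11, 10)
w2 = Bw1 = (114, 102)
w3 = Bw2 = (1170, 1044)
Bw3 = (11988, 10692)
w3·Bw3 = 25188408; w3·w3 = 2458836; μ ≈ 25188408/2458836 = 10.2440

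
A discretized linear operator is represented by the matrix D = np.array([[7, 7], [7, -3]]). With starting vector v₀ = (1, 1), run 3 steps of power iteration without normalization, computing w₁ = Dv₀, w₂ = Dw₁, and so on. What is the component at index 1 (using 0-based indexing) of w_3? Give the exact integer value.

624

w1 = Dv₀ = (14, 4)
w2 = Dw1 = (126, 86)
w3 = Dw2 = (1484, 624)
The requested component of w3 is 624.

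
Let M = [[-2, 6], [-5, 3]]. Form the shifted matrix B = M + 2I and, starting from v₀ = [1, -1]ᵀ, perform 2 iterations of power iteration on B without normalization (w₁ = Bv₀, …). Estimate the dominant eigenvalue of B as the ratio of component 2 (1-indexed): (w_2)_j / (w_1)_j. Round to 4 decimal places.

B = M + 2I has rows (0, 6); (-5, 5)
w1 = Bv₀ = (0·1 + 6·(-1); (-5)·1 + 5·(-1)) = (-6, -10)
w2 = Bw1 = (0·(-6) + 6·(-10); (-5)·(-6) + 5·(-10)) = (-60, -20)
Ratio: -20/-10 = 2.0000

μ ≈ 2.0000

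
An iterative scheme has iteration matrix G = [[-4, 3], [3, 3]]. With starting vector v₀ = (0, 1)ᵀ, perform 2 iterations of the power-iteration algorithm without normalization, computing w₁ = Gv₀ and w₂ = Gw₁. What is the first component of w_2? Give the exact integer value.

-3

w1 = Gv₀ = (3, 3)
w2 = Gw1 = (-3, 18)
The requested component of w2 is -3.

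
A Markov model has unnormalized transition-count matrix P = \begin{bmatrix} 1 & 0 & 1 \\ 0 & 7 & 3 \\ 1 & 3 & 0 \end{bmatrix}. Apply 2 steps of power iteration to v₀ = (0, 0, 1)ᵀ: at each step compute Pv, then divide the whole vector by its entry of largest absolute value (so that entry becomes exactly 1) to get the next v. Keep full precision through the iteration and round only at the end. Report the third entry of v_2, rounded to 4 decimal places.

0.4762

Pv0 = (1.00000, 3.00000, 0.00000); divide by 3.00000 → v1 = (0.33333, 1.00000, 0.00000)
Pv1 = (0.33333, 7.00000, 3.33333); divide by 7.00000 → v2 = (0.04762, 1.00000, 0.47619)
Requested entry of v2: 10/21 = 0.4762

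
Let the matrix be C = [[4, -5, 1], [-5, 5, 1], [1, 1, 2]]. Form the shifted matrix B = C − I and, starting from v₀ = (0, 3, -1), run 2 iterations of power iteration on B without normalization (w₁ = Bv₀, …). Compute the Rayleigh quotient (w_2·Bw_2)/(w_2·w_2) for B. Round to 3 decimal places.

B = C − I has rows (3, -5, 1); (-5, 4, 1); (1, 1, 1)
w1 = Bv₀ = (3·0 + (-5)·3 + 1·(-1); (-5)·0 + 4·3 + 1·(-1); 1·0 + 1·3 + 1·(-1)) = (-16, 11, 2)
w2 = Bw1 = (3·(-16) + (-5)·11 + 1·2; (-5)·(-16) + 4·11 + 1·2; 1·(-16) + 1·11 + 1·2) = (-101, 126, -3)
Bw2 = (-936, 1006, 22)
w2·Bw2 = 221226; w2·w2 = 26086; μ ≈ 221226/26086 = 8.481

8.481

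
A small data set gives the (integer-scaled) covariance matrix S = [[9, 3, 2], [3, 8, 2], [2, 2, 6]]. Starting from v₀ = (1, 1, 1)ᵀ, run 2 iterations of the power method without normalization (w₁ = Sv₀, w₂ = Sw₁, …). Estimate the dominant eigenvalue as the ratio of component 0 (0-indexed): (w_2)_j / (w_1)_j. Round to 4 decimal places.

λ ≈ 13.2143

w1 = Sv₀ = (14, 13, 10)
w2 = Sw1 = (185, 166, 114)
Ratio at component: 185 / 14 = 13.2143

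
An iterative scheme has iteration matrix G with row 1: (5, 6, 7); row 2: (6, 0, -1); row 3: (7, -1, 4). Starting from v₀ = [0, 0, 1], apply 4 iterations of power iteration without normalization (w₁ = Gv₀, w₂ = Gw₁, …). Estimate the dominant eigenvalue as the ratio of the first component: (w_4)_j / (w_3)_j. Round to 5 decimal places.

11.18564

w1 = Gv₀ = (5·0 + 6·0 + 7·1; 6·0 + 0·0 + (-1)·1; 7·0 + (-1)·0 + 4·1) = (7, -1, 4)
w2 = Gw1 = (5·7 + 6·(-1) + 7·4; 6·7 + 0·(-1) + (-1)·4; 7·7 + (-1)·(-1) + 4·4) = (57, 38, 66)
w3 = Gw2 = (975, 276, 625)
w4 = Gw3 = (10906, 5225, 9049)
Ratio at component: 10906 / 975 = 11.18564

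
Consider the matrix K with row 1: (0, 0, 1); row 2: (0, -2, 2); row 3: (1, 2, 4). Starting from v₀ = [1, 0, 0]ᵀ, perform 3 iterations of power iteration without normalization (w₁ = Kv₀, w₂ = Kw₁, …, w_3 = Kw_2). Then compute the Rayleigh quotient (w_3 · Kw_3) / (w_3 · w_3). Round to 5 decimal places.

λ ≈ 4.72727

w1 = Kv₀ = (0·1 + 0·0 + 1·0; 0·1 + (-2)·0 + 2·0; 1·1 + 2·0 + 4·0) = (0, 0, 1)
w2 = Kw1 = (0·0 + 0·0 + 1·1; 0·0 + (-2)·0 + 2·1; 1·0 + 2·0 + 4·1) = (1, 2, 4)
w3 = Kw2 = (4, 4, 21)
Kw3 = (21, 34, 96)
w3·Kw3 = 4·21 + 4·34 + 21·96 = 2236; w3·w3 = 4·4 + 4·4 + 21·21 = 473
λ ≈ 2236/473 = 4.72727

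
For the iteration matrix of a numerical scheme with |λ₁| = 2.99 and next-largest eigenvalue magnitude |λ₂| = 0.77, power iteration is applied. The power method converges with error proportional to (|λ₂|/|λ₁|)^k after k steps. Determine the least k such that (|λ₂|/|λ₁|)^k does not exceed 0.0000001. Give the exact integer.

12

|λ₂/λ₁| = 0.77/2.99 = 0.25753
Need k ≥ ln(0.0000001) / ln(0.25753) = -16.1181 / -1.3566 ≈ 11.881
Smallest integer k satisfying the bound: 12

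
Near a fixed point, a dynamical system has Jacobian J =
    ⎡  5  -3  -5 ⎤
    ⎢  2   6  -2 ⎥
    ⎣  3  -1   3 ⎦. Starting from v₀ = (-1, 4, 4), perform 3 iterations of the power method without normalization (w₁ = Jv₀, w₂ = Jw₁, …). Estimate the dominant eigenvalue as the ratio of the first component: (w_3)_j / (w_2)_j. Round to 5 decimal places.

λ ≈ 2.81746

w1 = Jv₀ = (-37, 14, 5)
w2 = Jw1 = (-252, 0, -110)
w3 = Jw2 = (-710, -284, -1086)
Ratio at component: -710 / -252 = 2.81746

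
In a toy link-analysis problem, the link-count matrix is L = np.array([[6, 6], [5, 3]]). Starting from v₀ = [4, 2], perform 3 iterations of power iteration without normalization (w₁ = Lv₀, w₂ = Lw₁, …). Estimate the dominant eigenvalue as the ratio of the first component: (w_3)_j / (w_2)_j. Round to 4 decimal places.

10.1613

w1 = Lv₀ = (6·4 + 6·2; 5·4 + 3·2) = (36, 26)
w2 = Lw1 = (6·36 + 6·26; 5·36 + 3·26) = (372, 258)
w3 = Lw2 = (3780, 2634)
Ratio at component: 3780 / 372 = 10.1613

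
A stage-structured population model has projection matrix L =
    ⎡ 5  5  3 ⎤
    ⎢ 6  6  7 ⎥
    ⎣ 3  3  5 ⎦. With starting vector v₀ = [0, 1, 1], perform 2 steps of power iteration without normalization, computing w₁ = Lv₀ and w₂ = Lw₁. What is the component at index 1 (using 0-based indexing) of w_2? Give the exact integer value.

182

w1 = Lv₀ = (5·0 + 5·1 + 3·1; 6·0 + 6·1 + 7·1; 3·0 + 3·1 + 5·1) = (8, 13, 8)
w2 = Lw1 = (5·8 + 5·13 + 3·8; 6·8 + 6·13 + 7·8; 3·8 + 3·13 + 5·8) = (129, 182, 103)
The requested component of w2 is 182.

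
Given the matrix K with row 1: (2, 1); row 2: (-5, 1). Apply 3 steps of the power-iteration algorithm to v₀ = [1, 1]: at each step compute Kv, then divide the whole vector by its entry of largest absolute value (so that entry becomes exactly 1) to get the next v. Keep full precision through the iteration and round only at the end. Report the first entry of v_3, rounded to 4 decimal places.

Kv0 = (3.00000, -4.00000); divide by -4.00000 → v1 = (-0.75000, 1.00000)
Kv1 = (-0.50000, 4.75000); divide by 4.75000 → v2 = (-0.10526, 1.00000)
Kv2 = (0.78947, 1.52632); divide by 1.52632 → v3 = (0.51724, 1.00000)
Requested entry of v3: -15/-29 = 0.5172

0.5172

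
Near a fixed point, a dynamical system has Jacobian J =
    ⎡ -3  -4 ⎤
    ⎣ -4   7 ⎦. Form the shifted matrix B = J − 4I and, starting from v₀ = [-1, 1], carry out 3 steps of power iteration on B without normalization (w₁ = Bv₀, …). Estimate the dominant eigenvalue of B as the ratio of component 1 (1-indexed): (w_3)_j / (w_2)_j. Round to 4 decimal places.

-6.2653

B = J − 4I has rows (-7, -4); (-4, 3)
w1 = Bv₀ = ((-7)·(-1) + (-4)·1; (-4)·(-1) + 3·1) = (3, 7)
w2 = Bw1 = ((-7)·3 + (-4)·7; (-4)·3 + 3·7) = (-49, 9)
w3 = Bw2 = (307, 223)
Ratio: 307/-49 = -6.2653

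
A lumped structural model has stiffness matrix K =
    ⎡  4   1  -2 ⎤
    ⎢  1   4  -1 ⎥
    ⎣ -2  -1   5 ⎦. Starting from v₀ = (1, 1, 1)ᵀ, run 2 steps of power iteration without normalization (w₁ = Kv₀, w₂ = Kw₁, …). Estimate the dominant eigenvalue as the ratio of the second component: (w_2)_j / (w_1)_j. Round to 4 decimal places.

w1 = Kv₀ = (3, 4, 2)
w2 = Kw1 = (12, 17, 0)
Ratio at component: 17 / 4 = 4.2500

λ ≈ 4.2500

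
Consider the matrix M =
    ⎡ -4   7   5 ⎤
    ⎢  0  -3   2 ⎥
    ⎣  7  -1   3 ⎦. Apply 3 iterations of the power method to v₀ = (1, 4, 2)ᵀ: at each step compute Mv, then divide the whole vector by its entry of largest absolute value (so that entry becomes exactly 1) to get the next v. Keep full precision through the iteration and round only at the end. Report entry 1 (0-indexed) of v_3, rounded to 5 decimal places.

Mv0 = (34.000000, -8.000000, 9.000000); divide by 34.000000 → v1 = (1.000000, -0.235294, 0.264706)
Mv1 = (-4.323529, 1.235294, 8.029412); divide by 8.029412 → v2 = (-0.538462, 0.153846, 1.000000)
Mv2 = (8.230769, 1.538462, -0.923077); divide by 8.230769 → v3 = (1.000000, 0.186916, -0.112150)
Requested entry of v3: 420/2247 = 0.18692

0.18692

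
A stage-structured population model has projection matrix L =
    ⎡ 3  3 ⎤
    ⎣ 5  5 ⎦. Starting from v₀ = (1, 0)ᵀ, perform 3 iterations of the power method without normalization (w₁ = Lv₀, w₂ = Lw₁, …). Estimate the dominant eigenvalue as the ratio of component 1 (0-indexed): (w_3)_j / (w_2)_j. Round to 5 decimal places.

w1 = Lv₀ = (3·1 + 3·0; 5·1 + 5·0) = (3, 5)
w2 = Lw1 = (3·3 + 3·5; 5·3 + 5·5) = (24, 40)
w3 = Lw2 = (192, 320)
Ratio at component: 320 / 40 = 8.00000

λ ≈ 8.00000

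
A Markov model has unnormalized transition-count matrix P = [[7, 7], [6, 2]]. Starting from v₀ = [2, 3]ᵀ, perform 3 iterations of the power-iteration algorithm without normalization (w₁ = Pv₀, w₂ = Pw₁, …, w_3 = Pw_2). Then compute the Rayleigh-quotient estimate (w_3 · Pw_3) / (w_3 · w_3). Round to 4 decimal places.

11.4418

w1 = Pv₀ = (7·2 + 7·3; 6·2 + 2·3) = (35, 18)
w2 = Pw1 = (7·35 + 7·18; 6·35 + 2·18) = (371, 246)
w3 = Pw2 = (4319, 2718)
Pw3 = (49259, 31350)
w3·Pw3 = 4319·49259 + 2718·31350 = 297958921; w3·w3 = 4319·4319 + 2718·2718 = 26041285
λ ≈ 297958921/26041285 = 11.4418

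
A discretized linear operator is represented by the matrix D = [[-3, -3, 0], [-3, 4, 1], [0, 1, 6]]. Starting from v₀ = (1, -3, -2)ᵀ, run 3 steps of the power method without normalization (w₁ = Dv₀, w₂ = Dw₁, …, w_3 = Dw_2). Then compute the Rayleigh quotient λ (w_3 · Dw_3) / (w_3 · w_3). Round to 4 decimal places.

λ ≈ 6.5533

w1 = Dv₀ = ((-3)·1 + (-3)·(-3) + 0·(-2); (-3)·1 + 4·(-3) + 1·(-2); 0·1 + 1·(-3) + 6·(-2)) = (6, -17, -15)
w2 = Dw1 = ((-3)·6 + (-3)·(-17) + 0·(-15); (-3)·6 + 4·(-17) + 1·(-15); 0·6 + 1·(-17) + 6·(-15)) = (33, -101, -107)
w3 = Dw2 = (204, -610, -743)
Dw3 = (1218, -3795, -5068)
w3·Dw3 = 204·1218 + (-610)·(-3795) + (-743)·(-5068) = 6328946; w3·w3 = 204·204 + (-610)·(-610) + (-743)·(-743) = 965765
λ ≈ 6328946/965765 = 6.5533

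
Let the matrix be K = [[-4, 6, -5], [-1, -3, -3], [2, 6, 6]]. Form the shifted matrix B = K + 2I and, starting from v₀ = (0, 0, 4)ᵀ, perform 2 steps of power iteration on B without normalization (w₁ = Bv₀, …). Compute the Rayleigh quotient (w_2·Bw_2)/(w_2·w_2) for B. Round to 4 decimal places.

B = K + 2I has rows (-2, 6, -5); (-1, -1, -3); (2, 6, 8)
w1 = Bv₀ = ((-2)·0 + 6·0 + (-5)·4; (-1)·0 + (-1)·0 + (-3)·4; 2·0 + 6·0 + 8·4) = (-20, -12, 32)
w2 = Bw1 = ((-2)·(-20) + 6·(-12) + (-5)·32; (-1)·(-20) + (-1)·(-12) + (-3)·32; 2·(-20) + 6·(-12) + 8·32) = (-192, -64, 144)
Bw2 = (-720, -176, 384)
w2·Bw2 = 204800; w2·w2 = 61696; μ ≈ 204800/61696 = 3.3195

3.3195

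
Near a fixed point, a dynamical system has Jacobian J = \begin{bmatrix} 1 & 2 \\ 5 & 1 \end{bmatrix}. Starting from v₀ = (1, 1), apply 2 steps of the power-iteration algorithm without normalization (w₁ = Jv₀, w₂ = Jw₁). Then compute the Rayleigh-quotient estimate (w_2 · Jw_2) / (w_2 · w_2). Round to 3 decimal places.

w1 = Jv₀ = (1·1 + 2·1; 5·1 + 1·1) = (3, 6)
w2 = Jw1 = (1·3 + 2·6; 5·3 + 1·6) = (15, 21)
Jw2 = (57, 96)
w2·Jw2 = 15·57 + 21·96 = 2871; w2·w2 = 15·15 + 21·21 = 666
λ ≈ 2871/666 = 4.311

4.311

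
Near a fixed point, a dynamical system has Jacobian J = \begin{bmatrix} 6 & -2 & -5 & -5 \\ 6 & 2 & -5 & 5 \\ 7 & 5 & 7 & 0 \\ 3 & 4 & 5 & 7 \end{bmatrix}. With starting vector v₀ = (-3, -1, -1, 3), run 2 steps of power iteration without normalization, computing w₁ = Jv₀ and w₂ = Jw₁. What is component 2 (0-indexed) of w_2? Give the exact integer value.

-413

w1 = Jv₀ = (-26, 0, -33, 3)
w2 = Jw1 = (-6, 24, -413, -222)
The requested component of w2 is -413.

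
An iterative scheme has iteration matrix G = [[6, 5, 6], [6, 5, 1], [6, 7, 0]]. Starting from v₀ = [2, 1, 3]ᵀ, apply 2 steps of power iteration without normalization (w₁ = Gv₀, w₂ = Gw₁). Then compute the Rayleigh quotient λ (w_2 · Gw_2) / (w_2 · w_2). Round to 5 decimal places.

λ ≈ 14.26571

w1 = Gv₀ = (6·2 + 5·1 + 6·3; 6·2 + 5·1 + 1·3; 6·2 + 7·1 + 0·3) = (35, 20, 19)
w2 = Gw1 = (6·35 + 5·20 + 6·19; 6·35 + 5·20 + 1·19; 6·35 + 7·20 + 0·19) = (424, 329, 350)
Gw2 = (6289, 4539, 4847)
w2·Gw2 = 424·6289 + 329·4539 + 350·4847 = 5856317; w2·w2 = 424·424 + 329·329 + 350·350 = 410517
λ ≈ 5856317/410517 = 14.26571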